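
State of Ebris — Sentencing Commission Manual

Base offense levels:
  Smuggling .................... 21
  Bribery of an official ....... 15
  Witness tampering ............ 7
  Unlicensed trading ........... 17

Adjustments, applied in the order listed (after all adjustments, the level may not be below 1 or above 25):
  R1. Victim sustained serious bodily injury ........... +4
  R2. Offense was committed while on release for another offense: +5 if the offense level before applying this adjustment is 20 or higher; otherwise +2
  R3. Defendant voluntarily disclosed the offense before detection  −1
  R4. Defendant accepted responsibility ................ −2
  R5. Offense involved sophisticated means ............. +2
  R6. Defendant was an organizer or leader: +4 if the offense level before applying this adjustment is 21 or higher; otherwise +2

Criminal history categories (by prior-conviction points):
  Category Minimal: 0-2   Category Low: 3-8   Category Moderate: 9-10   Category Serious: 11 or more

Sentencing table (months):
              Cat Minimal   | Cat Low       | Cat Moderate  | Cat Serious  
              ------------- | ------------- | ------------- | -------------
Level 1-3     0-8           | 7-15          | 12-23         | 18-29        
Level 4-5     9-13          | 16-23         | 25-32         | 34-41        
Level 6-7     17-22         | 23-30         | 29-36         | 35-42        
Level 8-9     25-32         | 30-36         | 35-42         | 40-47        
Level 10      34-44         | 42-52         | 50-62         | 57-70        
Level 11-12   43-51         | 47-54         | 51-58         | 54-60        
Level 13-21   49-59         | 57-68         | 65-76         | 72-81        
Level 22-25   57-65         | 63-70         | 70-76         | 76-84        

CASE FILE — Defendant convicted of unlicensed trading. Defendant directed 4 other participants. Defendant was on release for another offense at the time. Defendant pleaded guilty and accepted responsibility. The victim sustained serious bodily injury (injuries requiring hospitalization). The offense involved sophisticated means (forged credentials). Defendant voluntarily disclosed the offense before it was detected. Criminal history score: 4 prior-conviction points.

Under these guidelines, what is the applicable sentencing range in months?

63-70 months

Base offense level for unlicensed trading: 17.
R1 applies: 17 + 4 = 21.
R2 applies (level before this adjustment is 21 ≥ 20, so +5): 21 + 5 = 26.
R3 applies: 26 − 1 = 25.
R4 applies: 25 − 2 = 23.
R5 applies: 23 + 2 = 25.
R6 applies (level before this adjustment is 25 ≥ 21, so +4): 25 + 4 = 29.
Level 29 exceeds the maximum of 25; capped at 25.
Final offense level: 25.
Criminal history: 4 prior points → Category Low (3-8).
Level 25 falls in the 22-25 band.
Grid: Level 22-25 × Category Low = 63-70 months.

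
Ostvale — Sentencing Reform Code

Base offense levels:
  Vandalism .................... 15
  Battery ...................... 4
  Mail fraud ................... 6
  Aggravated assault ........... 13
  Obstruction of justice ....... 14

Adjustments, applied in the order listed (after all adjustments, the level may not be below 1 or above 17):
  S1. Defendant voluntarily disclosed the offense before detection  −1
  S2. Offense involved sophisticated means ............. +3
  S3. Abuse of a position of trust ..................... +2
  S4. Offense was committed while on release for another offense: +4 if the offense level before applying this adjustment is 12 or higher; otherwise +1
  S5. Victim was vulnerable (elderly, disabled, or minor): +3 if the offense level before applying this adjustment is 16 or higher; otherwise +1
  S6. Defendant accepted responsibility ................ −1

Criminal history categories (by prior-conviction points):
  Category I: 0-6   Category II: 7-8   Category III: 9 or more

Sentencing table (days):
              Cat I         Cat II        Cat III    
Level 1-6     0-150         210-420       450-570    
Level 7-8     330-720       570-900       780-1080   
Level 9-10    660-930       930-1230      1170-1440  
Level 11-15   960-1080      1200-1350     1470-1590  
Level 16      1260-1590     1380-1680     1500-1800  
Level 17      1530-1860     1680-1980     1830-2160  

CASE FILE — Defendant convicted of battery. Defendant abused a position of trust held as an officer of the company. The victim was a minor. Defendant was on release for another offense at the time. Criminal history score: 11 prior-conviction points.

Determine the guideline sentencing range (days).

Base offense level for battery: 4.
S2 does not apply.
S3 applies: 4 + 2 = 6.
S4 applies (level before this adjustment is 6 < 12, so +1): 6 + 1 = 7.
S5 applies (level before this adjustment is 7 < 16, so +1): 7 + 1 = 8.
S6 does not apply.
Final offense level: 8.
Criminal history: 11 prior points → Category III (9+).
Level 8 falls in the 7-8 band.
Grid: Level 7-8 × Category III = 780-1080 days.

780-1080 days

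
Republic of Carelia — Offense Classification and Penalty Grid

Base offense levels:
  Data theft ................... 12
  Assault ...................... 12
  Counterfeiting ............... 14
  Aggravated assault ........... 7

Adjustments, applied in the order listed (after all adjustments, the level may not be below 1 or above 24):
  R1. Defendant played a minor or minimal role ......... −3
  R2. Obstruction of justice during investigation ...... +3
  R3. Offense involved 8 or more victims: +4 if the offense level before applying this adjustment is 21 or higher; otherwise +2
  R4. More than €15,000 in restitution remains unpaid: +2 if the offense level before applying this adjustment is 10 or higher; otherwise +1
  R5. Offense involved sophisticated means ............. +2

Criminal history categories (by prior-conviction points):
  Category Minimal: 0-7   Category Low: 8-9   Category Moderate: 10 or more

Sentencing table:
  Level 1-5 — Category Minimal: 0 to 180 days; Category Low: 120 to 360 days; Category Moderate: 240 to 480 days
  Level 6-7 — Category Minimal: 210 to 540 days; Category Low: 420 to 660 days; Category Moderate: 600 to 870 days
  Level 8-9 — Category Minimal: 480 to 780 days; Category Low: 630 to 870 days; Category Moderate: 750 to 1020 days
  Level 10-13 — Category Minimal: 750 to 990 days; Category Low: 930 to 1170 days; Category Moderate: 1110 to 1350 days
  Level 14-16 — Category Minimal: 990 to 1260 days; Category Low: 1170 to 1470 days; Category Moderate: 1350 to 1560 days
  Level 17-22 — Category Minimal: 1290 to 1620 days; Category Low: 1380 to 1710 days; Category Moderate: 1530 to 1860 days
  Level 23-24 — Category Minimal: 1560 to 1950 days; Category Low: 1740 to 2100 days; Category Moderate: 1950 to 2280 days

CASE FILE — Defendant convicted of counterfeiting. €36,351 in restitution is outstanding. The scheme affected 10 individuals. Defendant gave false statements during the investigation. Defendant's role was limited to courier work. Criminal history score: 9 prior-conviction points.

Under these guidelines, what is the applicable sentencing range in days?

1380-1710 days

Base offense level for counterfeiting: 14.
R1 applies: 14 − 3 = 11.
R2 applies: 11 + 3 = 14.
R3 applies (level before this adjustment is 14 < 21, so +2): 14 + 2 = 16.
R4 applies (level before this adjustment is 16 ≥ 10, so +2): 16 + 2 = 18.
Final offense level: 18.
Criminal history: 9 prior points → Category Low (8-9).
Level 18 falls in the 17-22 band.
Grid: Level 17-22 × Category Low = 1380-1710 days.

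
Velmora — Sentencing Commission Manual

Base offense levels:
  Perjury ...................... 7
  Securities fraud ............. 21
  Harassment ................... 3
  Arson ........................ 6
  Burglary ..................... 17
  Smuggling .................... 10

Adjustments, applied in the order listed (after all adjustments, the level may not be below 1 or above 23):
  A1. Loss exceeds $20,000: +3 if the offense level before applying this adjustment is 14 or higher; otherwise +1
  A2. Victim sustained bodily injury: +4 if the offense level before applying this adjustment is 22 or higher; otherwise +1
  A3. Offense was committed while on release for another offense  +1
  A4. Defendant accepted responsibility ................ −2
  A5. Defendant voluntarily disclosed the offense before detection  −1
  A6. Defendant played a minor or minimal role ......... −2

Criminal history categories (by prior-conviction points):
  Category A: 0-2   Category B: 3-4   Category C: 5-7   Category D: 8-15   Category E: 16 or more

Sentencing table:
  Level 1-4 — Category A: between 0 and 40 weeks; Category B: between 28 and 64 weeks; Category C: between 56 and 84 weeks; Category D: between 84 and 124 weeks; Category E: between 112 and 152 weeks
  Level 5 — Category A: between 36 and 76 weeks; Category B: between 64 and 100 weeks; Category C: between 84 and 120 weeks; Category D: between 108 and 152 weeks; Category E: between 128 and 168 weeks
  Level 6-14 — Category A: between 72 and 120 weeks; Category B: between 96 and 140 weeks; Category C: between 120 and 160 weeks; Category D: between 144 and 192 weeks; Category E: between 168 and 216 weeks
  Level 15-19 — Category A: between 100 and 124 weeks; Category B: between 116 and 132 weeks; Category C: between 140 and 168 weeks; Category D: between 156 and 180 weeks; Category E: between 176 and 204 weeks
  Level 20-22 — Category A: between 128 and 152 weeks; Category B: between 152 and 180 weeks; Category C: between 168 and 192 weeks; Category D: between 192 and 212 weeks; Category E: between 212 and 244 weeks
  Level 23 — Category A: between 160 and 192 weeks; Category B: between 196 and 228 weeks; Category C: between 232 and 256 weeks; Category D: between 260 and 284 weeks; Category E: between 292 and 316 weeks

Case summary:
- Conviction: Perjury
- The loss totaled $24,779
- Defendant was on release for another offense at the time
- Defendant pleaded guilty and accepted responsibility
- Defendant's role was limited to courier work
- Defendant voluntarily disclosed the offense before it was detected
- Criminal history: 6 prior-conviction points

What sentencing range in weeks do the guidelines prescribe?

Base offense level for perjury: 7.
A1 applies (level before this adjustment is 7 < 14, so +1): 7 + 1 = 8.
A3 applies: 8 + 1 = 9.
A4 applies: 9 − 2 = 7.
A5 applies: 7 − 1 = 6.
A6 applies: 6 − 2 = 4.
Final offense level: 4.
Criminal history: 6 prior points → Category C (5-7).
Level 4 falls in the 1-4 band.
Grid: Level 1-4 × Category C = 56-84 weeks.

56-84 weeks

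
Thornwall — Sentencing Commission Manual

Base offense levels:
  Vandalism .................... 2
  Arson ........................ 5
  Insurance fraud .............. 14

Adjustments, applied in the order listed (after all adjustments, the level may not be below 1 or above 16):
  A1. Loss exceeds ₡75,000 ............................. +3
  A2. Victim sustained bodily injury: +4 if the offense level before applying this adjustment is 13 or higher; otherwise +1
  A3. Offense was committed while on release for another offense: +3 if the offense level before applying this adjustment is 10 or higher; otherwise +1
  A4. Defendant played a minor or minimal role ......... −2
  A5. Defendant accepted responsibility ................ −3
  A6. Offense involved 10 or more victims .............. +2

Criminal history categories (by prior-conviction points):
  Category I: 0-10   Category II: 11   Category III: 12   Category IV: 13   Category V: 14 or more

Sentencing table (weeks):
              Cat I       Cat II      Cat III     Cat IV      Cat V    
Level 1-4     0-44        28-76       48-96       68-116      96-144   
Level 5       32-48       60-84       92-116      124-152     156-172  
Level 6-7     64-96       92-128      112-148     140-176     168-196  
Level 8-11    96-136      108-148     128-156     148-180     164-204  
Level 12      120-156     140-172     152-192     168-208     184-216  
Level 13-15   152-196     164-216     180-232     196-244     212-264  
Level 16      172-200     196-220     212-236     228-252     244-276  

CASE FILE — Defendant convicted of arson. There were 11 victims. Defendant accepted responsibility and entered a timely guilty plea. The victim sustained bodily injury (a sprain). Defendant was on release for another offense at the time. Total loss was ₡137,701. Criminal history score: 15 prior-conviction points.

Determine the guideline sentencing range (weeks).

164-204 weeks

Base offense level for arson: 5.
A1 applies: 5 + 3 = 8.
A2 applies (level before this adjustment is 8 < 13, so +1): 8 + 1 = 9.
A3 applies (level before this adjustment is 9 < 10, so +1): 9 + 1 = 10.
A4 does not apply.
A5 applies: 10 − 3 = 7.
A6 applies: 7 + 2 = 9.
Final offense level: 9.
Criminal history: 15 prior points → Category V (14+).
Level 9 falls in the 8-11 band.
Grid: Level 8-11 × Category V = 164-204 weeks.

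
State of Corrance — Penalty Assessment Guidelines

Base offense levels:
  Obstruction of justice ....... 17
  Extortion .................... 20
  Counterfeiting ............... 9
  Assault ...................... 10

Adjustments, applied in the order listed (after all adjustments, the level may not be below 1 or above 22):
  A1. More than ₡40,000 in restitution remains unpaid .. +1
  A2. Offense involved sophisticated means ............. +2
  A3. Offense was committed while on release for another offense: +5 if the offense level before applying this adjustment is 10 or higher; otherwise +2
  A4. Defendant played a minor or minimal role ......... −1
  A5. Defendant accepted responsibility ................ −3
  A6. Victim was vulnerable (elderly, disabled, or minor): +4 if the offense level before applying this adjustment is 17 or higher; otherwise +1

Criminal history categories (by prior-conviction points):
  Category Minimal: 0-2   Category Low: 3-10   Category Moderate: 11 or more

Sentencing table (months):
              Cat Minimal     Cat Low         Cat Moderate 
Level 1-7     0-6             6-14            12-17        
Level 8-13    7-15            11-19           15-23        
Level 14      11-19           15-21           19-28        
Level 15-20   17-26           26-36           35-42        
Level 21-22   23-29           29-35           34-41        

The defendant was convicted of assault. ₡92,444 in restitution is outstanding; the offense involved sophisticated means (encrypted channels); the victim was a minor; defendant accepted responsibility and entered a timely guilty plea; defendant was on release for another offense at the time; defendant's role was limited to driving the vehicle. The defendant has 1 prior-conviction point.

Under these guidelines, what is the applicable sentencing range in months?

Base offense level for assault: 10.
A1 applies: 10 + 1 = 11.
A2 applies: 11 + 2 = 13.
A3 applies (level before this adjustment is 13 ≥ 10, so +5): 13 + 5 = 18.
A4 applies: 18 − 1 = 17.
A5 applies: 17 − 3 = 14.
A6 applies (level before this adjustment is 14 < 17, so +1): 14 + 1 = 15.
Final offense level: 15.
Criminal history: 1 prior point → Category Minimal (0-2).
Level 15 falls in the 15-20 band.
Grid: Level 15-20 × Category Minimal = 17-26 months.

17-26 months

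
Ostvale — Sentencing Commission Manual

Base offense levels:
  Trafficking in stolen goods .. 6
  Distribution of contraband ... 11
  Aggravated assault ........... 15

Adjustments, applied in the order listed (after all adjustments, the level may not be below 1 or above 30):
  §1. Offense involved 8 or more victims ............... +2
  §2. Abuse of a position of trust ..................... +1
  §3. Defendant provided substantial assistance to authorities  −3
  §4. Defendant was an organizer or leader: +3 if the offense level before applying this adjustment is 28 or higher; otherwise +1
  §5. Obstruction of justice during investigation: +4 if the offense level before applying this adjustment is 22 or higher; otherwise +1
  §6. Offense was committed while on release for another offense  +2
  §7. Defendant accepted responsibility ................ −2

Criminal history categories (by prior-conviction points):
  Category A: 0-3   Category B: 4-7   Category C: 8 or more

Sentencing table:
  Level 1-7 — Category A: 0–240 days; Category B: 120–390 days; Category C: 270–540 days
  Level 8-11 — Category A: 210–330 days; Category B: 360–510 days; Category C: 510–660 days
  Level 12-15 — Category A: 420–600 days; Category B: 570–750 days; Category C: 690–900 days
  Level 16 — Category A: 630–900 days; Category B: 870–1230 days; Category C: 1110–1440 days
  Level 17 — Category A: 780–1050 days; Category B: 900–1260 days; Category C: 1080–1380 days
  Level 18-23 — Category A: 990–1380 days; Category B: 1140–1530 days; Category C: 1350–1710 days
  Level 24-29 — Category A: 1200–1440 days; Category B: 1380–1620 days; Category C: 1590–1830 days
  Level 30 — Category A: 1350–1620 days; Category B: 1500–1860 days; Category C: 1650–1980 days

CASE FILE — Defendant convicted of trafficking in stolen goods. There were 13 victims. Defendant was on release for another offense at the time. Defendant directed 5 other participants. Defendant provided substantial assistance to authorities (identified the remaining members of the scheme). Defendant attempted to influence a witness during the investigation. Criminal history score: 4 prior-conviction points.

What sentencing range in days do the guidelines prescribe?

360-510 days

Base offense level for trafficking in stolen goods: 6.
§1 applies: 6 + 2 = 8.
§3 applies: 8 − 3 = 5.
§4 applies (level before this adjustment is 5 < 28, so +1): 5 + 1 = 6.
§5 applies (level before this adjustment is 6 < 22, so +1): 6 + 1 = 7.
§6 applies: 7 + 2 = 9.
Final offense level: 9.
Criminal history: 4 prior points → Category B (4-7).
Level 9 falls in the 8-11 band.
Grid: Level 8-11 × Category B = 360-510 days.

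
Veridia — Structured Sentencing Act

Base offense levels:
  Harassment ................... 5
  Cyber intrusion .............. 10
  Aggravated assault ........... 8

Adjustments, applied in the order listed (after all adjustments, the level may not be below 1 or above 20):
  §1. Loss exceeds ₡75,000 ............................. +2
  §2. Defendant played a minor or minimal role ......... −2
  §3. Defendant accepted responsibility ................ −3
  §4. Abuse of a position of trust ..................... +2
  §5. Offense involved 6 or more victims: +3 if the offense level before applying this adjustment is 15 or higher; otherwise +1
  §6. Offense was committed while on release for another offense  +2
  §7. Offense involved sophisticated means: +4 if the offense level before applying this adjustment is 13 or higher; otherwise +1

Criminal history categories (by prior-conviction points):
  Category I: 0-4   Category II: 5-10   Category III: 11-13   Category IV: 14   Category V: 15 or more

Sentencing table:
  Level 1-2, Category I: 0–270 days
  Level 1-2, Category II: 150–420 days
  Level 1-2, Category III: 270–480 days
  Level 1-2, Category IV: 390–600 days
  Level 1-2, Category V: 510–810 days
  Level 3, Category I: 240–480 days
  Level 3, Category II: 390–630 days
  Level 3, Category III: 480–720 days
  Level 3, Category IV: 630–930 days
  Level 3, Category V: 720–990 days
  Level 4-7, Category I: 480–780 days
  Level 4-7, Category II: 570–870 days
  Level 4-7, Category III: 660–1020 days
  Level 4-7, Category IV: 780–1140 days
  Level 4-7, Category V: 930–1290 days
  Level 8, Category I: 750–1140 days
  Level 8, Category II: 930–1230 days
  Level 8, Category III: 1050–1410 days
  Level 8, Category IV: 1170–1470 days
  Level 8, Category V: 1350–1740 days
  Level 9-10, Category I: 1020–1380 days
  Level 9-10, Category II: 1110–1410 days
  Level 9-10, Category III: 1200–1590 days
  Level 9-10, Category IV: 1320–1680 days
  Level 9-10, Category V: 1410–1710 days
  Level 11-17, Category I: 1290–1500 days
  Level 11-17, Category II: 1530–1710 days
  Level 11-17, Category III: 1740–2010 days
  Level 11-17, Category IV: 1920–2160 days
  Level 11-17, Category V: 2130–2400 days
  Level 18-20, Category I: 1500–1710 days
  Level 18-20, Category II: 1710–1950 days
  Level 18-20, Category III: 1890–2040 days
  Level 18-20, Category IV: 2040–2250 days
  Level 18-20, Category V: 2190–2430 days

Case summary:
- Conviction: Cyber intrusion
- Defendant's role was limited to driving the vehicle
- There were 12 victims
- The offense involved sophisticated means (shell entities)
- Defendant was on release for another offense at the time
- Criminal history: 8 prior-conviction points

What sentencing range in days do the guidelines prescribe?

1530-1710 days

Base offense level for cyber intrusion: 10.
§2 applies: 10 − 2 = 8.
§3 does not apply.
§5 applies (level before this adjustment is 8 < 15, so +1): 8 + 1 = 9.
§6 applies: 9 + 2 = 11.
§7 applies (level before this adjustment is 11 < 13, so +1): 11 + 1 = 12.
Final offense level: 12.
Criminal history: 8 prior points → Category II (5-10).
Level 12 falls in the 11-17 band.
Grid: Level 11-17 × Category II = 1530-1710 days.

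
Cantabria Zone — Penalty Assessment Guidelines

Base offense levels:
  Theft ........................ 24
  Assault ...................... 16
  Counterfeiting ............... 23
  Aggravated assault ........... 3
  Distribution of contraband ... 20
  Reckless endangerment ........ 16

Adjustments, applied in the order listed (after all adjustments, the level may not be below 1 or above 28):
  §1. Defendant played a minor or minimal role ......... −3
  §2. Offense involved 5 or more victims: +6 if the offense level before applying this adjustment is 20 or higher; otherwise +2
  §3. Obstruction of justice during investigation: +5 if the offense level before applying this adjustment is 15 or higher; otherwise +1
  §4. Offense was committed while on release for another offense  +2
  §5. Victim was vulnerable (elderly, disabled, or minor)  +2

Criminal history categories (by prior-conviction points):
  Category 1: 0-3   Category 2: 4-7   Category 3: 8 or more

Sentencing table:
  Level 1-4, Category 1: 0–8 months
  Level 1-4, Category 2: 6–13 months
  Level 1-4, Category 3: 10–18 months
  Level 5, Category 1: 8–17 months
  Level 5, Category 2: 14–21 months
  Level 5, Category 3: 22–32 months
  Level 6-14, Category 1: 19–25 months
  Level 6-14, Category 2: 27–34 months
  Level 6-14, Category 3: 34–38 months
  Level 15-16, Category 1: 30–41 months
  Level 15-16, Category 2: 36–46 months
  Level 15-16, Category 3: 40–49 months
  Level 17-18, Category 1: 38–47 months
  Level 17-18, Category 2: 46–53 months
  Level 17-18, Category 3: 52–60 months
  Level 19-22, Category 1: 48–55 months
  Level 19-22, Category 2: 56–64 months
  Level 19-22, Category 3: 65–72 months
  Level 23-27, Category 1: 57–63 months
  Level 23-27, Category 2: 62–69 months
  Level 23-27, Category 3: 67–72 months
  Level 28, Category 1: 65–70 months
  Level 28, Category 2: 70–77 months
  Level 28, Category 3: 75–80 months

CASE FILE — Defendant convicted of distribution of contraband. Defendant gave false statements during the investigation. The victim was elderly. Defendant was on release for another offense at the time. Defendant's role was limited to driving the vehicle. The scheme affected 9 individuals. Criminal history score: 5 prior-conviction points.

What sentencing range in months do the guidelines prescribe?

Base offense level for distribution of contraband: 20.
§1 applies: 20 − 3 = 17.
§2 applies (level before this adjustment is 17 < 20, so +2): 17 + 2 = 19.
§3 applies (level before this adjustment is 19 ≥ 15, so +5): 19 + 5 = 24.
§4 applies: 24 + 2 = 26.
§5 applies: 26 + 2 = 28.
Final offense level: 28.
Criminal history: 5 prior points → Category 2 (4-7).
Level 28 falls in the 28 band.
Grid: Level 28 × Category 2 = 70-77 months.

70-77 months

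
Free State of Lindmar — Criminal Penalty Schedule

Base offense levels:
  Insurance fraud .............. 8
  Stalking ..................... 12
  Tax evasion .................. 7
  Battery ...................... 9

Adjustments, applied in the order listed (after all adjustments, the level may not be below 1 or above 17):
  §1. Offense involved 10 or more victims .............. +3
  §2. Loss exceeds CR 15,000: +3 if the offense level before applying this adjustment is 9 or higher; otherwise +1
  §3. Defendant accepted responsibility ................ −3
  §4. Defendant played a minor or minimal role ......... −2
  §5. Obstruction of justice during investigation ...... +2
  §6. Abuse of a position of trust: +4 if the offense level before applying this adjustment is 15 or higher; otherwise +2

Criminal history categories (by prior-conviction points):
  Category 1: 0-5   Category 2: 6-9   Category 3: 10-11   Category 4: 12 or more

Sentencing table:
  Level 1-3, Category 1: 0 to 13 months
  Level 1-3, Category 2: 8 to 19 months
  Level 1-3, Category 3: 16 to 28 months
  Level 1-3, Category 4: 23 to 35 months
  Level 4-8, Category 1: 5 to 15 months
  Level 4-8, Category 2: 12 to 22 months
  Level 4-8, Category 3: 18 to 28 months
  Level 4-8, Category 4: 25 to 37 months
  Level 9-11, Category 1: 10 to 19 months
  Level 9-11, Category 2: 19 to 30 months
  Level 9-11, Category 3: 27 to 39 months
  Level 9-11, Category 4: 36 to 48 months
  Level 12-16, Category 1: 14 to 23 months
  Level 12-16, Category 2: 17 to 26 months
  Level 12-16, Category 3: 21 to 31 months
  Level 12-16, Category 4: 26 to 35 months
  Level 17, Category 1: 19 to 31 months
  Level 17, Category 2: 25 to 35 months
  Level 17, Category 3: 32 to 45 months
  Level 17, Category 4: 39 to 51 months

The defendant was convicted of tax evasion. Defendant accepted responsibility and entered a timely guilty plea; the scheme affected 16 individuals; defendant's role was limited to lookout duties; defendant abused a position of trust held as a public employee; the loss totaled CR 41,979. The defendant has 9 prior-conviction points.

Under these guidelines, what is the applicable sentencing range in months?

Base offense level for tax evasion: 7.
§1 applies: 7 + 3 = 10.
§2 applies (level before this adjustment is 10 ≥ 9, so +3): 10 + 3 = 13.
§3 applies: 13 − 3 = 10.
§4 applies: 10 − 2 = 8.
§5 does not apply.
§6 applies (level before this adjustment is 8 < 15, so +2): 8 + 2 = 10.
Final offense level: 10.
Criminal history: 9 prior points → Category 2 (6-9).
Level 10 falls in the 9-11 band.
Grid: Level 9-11 × Category 2 = 19-30 months.

19-30 months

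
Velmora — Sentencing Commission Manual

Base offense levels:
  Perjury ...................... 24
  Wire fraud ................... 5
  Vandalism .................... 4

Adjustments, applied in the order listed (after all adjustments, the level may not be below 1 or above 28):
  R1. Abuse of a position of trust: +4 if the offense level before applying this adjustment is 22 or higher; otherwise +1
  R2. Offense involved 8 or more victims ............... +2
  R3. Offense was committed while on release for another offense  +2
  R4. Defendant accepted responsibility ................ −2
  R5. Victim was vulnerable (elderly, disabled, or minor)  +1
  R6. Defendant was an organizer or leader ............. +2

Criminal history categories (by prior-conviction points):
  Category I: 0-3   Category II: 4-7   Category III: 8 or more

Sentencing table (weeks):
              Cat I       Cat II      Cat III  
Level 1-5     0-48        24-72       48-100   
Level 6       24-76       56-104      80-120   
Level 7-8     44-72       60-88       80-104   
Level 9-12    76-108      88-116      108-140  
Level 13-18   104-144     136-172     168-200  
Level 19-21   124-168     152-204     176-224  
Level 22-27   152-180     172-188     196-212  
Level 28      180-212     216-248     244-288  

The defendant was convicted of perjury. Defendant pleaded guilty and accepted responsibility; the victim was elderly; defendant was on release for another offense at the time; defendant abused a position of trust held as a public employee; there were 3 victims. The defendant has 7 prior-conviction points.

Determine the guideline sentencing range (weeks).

Base offense level for perjury: 24.
R1 applies (level before this adjustment is 24 ≥ 22, so +4): 24 + 4 = 28.
R2 does not apply.
R3 applies: 28 + 2 = 30.
R4 applies: 30 − 2 = 28.
R5 applies: 28 + 1 = 29.
R6 does not apply.
Level 29 exceeds the maximum of 28; capped at 28.
Final offense level: 28.
Criminal history: 7 prior points → Category II (4-7).
Level 28 falls in the 28 band.
Grid: Level 28 × Category II = 216-248 weeks.

216-248 weeks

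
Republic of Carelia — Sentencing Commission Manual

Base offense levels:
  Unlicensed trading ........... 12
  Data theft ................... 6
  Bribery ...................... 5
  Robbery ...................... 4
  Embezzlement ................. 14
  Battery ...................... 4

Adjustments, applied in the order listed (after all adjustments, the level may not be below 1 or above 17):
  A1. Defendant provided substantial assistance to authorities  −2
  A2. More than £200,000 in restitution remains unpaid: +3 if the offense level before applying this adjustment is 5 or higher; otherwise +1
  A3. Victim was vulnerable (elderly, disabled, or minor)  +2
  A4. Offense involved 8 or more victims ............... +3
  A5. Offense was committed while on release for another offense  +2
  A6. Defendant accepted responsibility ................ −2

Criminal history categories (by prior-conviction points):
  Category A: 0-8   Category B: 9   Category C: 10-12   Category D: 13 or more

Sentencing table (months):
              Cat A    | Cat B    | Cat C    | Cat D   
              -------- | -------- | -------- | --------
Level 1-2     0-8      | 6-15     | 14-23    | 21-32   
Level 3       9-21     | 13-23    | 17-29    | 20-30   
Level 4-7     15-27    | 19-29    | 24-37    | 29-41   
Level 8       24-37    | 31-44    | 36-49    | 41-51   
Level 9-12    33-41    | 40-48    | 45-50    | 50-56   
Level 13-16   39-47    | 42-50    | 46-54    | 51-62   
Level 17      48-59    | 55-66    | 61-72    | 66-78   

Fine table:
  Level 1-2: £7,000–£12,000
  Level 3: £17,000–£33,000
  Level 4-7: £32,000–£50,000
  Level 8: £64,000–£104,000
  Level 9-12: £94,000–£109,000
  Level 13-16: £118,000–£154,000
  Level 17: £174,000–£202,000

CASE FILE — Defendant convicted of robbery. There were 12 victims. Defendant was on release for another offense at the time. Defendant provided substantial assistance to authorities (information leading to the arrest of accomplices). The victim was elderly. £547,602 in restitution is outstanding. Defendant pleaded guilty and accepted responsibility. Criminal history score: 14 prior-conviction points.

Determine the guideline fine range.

Base offense level for robbery: 4.
A1 applies: 4 − 2 = 2.
A2 applies (level before this adjustment is 2 < 5, so +1): 2 + 1 = 3.
A3 applies: 3 + 2 = 5.
A4 applies: 5 + 3 = 8.
A5 applies: 8 + 2 = 10.
A6 applies: 10 − 2 = 8.
Final offense level: 8.
Level 8 falls in the 8 band.
Fine table: Level 8 → £64,000–£104,000.

£64,000–£104,000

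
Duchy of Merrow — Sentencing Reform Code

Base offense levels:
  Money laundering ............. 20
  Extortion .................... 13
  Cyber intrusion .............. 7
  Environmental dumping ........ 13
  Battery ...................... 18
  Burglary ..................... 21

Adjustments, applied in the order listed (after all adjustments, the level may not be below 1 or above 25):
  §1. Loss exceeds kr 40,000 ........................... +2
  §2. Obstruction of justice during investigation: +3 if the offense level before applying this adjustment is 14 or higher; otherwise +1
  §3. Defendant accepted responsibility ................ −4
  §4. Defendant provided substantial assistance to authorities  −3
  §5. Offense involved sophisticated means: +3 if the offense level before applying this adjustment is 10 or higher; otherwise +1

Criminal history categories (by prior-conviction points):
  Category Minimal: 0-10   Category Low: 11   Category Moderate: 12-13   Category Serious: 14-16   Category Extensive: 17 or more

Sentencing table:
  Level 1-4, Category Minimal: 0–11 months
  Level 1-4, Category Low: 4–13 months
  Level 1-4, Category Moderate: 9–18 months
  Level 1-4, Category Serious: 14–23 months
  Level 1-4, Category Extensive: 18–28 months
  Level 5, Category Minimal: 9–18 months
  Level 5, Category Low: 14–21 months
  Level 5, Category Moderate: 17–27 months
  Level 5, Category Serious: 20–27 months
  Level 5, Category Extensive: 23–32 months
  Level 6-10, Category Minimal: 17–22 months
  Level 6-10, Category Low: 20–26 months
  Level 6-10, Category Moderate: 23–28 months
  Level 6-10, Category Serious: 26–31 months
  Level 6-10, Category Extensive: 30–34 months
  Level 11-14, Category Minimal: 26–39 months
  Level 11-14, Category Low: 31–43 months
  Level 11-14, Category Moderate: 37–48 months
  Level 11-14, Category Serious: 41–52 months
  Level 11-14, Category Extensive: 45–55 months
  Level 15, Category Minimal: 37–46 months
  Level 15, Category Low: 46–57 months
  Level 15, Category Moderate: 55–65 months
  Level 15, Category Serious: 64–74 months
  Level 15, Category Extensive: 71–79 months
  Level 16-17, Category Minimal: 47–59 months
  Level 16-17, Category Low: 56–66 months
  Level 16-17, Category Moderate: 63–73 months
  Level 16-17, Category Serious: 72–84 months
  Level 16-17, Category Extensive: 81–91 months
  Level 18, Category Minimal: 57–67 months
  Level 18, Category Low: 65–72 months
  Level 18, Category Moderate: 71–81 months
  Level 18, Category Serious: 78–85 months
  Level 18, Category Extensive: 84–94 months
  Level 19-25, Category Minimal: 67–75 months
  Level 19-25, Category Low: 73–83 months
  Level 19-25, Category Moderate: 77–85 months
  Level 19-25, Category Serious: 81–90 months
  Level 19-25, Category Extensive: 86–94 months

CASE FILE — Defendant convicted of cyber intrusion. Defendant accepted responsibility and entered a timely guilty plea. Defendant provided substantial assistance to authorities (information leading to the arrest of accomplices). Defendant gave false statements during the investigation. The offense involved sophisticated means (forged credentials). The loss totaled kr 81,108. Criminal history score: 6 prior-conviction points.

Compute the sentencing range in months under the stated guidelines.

Base offense level for cyber intrusion: 7.
§1 applies: 7 + 2 = 9.
§2 applies (level before this adjustment is 9 < 14, so +1): 9 + 1 = 10.
§3 applies: 10 − 4 = 6.
§4 applies: 6 − 3 = 3.
§5 applies (level before this adjustment is 3 < 10, so +1): 3 + 1 = 4.
Final offense level: 4.
Criminal history: 6 prior points → Category Minimal (0-10).
Level 4 falls in the 1-4 band.
Grid: Level 1-4 × Category Minimal = 0-11 months.

0-11 months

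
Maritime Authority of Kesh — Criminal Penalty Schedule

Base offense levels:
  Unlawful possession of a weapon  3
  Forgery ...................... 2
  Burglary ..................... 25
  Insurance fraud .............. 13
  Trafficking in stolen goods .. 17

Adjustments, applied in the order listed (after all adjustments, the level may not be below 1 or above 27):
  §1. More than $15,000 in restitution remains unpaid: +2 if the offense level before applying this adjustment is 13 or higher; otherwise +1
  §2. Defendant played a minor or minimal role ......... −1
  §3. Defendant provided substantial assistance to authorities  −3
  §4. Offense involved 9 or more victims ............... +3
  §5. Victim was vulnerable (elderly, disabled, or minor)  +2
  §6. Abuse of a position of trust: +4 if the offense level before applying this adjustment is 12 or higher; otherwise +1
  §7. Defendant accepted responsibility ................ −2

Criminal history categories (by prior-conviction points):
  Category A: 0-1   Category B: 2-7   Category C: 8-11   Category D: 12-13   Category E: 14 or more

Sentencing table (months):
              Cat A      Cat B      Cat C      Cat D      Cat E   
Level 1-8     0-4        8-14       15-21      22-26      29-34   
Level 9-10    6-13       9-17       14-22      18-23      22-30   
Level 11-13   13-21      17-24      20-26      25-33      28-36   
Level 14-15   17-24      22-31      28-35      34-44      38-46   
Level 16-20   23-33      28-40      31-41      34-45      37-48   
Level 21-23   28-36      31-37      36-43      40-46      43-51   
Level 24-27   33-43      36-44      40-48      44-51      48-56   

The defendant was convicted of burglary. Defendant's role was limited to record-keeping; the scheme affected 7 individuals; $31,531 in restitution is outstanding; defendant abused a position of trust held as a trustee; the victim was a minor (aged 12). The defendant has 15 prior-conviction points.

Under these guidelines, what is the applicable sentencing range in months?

Base offense level for burglary: 25.
§1 applies (level before this adjustment is 25 ≥ 13, so +2): 25 + 2 = 27.
§2 applies: 27 − 1 = 26.
§3 does not apply.
§4 does not apply.
§5 applies: 26 + 2 = 28.
§6 applies (level before this adjustment is 28 ≥ 12, so +4): 28 + 4 = 32.
§7 does not apply.
Level 32 exceeds the maximum of 27; capped at 27.
Final offense level: 27.
Criminal history: 15 prior points → Category E (14+).
Level 27 falls in the 24-27 band.
Grid: Level 24-27 × Category E = 48-56 months.

48-56 months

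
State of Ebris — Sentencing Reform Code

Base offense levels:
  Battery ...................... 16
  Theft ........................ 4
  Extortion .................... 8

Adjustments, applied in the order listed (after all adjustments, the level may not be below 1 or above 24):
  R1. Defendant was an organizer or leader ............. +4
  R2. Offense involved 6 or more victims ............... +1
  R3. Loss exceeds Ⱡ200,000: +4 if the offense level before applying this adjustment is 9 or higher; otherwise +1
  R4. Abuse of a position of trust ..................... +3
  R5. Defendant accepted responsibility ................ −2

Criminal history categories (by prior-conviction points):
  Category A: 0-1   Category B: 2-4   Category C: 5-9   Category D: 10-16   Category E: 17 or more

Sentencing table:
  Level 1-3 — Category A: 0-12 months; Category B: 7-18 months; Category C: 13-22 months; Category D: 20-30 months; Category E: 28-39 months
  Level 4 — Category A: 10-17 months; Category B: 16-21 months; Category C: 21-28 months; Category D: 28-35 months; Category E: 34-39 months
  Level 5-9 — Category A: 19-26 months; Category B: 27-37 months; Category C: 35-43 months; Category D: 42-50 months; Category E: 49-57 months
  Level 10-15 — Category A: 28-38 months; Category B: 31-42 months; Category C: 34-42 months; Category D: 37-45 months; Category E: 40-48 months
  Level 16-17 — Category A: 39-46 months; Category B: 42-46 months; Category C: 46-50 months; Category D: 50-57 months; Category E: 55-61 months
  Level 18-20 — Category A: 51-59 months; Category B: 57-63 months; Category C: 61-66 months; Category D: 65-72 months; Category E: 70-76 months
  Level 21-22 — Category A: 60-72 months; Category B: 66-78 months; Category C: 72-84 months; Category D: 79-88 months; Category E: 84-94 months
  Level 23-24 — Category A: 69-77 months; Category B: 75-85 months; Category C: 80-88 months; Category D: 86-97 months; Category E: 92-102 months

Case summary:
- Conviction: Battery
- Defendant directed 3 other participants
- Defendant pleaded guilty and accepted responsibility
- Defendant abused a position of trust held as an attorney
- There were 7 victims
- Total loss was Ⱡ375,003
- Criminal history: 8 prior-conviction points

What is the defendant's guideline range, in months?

Base offense level for battery: 16.
R1 applies: 16 + 4 = 20.
R2 applies: 20 + 1 = 21.
R3 applies (level before this adjustment is 21 ≥ 9, so +4): 21 + 4 = 25.
R4 applies: 25 + 3 = 28.
R5 applies: 28 − 2 = 26.
Level 26 exceeds the maximum of 24; capped at 24.
Final offense level: 24.
Criminal history: 8 prior points → Category C (5-9).
Level 24 falls in the 23-24 band.
Grid: Level 23-24 × Category C = 80-88 months.

80-88 months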